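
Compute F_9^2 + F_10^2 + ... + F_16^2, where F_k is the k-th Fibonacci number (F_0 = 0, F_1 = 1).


There is a standard identity sum_{k=0}^{N} F_k^2 = F_N * F_{N+1} (proved inductively from the telescoping relation F_k^2 = F_k F_{k+1} - F_{k-1} F_k). Then
sum_{k=9}^{16} F_k^2 = F_16 F_17 - F_8 F_9.
Computing: F_16 = 987, F_17 = 1597, F_8 = 21, F_9 = 34.
Sum = 987 * 1597 - 21 * 34 = 1575525.

1575525


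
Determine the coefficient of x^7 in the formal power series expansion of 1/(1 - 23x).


The geometric series identity gives 1/(1 - c x) = sum_{k>=0} c^k x^k, so the coefficient of x^k is c^k.
Here c = 23 and k = 7.
Computing: 23^7 = 3404825447

3404825447


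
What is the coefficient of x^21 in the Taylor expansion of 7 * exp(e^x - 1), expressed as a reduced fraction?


exp(e^x - 1) = sum_{k>=0} Bell_k x^k / k!, where Bell_k is the k-th Bell number.
So the coefficient of x^21 is 7 * Bell_21 / 21!.
Computing: Bell_21 = 474869816156751 and 21! = 51090942171709440000, giving
7 * 474869816156751/51090942171709440000 = 158289938718917/2432902008176640000.

158289938718917/2432902008176640000


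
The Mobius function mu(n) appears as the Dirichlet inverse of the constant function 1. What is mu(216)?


216 has a squared prime factor, so mu(216) = 0.
Factorization reveals a repeated prime.

0


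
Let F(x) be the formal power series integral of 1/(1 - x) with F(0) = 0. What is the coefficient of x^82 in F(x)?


1/(1 - x) = sum_{k>=0} x^k. Integrating termwise and using F(0) = 0 gives
F(x) = sum_{k>=0} x^(k+1) / (k+1) = sum_{m>=1} x^m / m = -ln(1 - x).
So the coefficient of x^82 is 1/82 = 1/82.

1/82


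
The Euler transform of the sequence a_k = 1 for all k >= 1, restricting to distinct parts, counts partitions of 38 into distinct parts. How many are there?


Partitions of 38 into distinct parts can be computed via generating function.
Product (1+x)(1+x^2)(1+x^3)...
The coefficient of x^38 = 864

864


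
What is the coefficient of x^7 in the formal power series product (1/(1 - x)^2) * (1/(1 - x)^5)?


Combine the factors: (1/(1 - x)^2) * (1/(1 - x)^5) = 1/(1 - x)^7.
Then use 1/(1 - x)^r = sum_{k>=0} C(k + r - 1, r - 1) x^k with r = 7 and k = 7:
C(13, 6) = 1716.

1716


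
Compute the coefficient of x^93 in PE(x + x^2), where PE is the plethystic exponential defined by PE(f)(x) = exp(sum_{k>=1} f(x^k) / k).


With f(x) = x + x^2, the exponent is sum_{k>=1} (x^k + x^(2k)) / k = -ln(1 - x) - ln(1 - x^2). Exponentiating:
PE(x + x^2) = 1 / ((1 - x)(1 - x^2)).
This is the generating function for partitions of n into parts of size 1 or 2. The number of 2's can be any j in 0..46, and the rest are 1's, so
[x^93] = floor(93/2) + 1 = 47.

47


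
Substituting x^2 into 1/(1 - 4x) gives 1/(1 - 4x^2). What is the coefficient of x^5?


Since 1/(1 - 4x^2) only has even powers of x,
the coefficient of x^5 (odd) is 0.

0


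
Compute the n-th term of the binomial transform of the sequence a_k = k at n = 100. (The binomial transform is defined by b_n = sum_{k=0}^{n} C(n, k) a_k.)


With a_k = k, b_n = sum_{k=0}^{n} C(n, k) k. Using k * C(n, k) = n * C(n-1, k-1) gives b_n = n * sum_{k>=1} C(n-1, k-1) = n * 2^(n-1).
For n = 100: 100 * 2^99 = 100 * 633825300114114700748351602688 = 63382530011411470074835160268800.

63382530011411470074835160268800


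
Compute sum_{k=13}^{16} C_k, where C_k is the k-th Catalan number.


C_13 through C_16: 742900, 2674440, 9694845, 35357670
Sum = 742900 + 2674440 + 9694845 + 35357670
= 48469855

48469855


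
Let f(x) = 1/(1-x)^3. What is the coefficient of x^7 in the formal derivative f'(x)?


Differentiate: d/dx [ 1/(1-x)^r ] = r / (1-x)^(r+1).
Here r = 3, so f'(x) = 3 / (1-x)^4.
The expansion of 1/(1-x)^(r+1) has coefficient of x^n equal to C(n+r, r).
So the coefficient of x^7 in f'(x) is
3 * C(10, 3) = 3 * 120 = 360

360


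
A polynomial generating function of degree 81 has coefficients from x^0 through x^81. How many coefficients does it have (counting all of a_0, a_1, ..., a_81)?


A polynomial of degree 81 takes the form a_0 + a_1 x + ... + a_81 x^81.
The number of coefficients is 81 + 1 = 82.

82


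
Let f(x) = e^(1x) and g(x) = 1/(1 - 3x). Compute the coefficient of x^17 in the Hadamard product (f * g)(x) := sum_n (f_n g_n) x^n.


Expanding: f_k = 1^k/k! (from e^(1x)) and g_k = 3^k (from 1/(1 - 3x)). So the Hadamard coefficient (f * g)_k = 1^k 3^k / k! = (3)^k / k!.
For k = 17: 3^17/17! = 129140163/355687428096000 = 177147/487911424000.

177147/487911424000


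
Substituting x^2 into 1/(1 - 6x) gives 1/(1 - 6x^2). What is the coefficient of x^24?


The coefficient of x^(2m) in 1/(1 - 6x^2) is 6^m.
With n = 24 = 2*12, the coefficient is 6^12 = 2176782336.

2176782336


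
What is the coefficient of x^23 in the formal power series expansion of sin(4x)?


The Maclaurin series is sin(t) = sum_{k>=0} (-1)^k t^(2k+1) / (2k+1)!, so substituting t = 4x, only odd powers of x are nonzero, with coefficient of x^(2k+1) equal to (-1)^k 4^(2k+1) / (2k+1)!.
Write 23 = 2*11 + 1, giving the coefficient (-1)^11 * 4^23 / 23! = -70368744177664/25852016738884976640000 = -134217728/49308808782358125.

-134217728/49308808782358125


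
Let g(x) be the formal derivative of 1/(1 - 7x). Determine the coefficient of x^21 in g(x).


Differentiate termwise: d/dx sum_{k>=0} 7^k x^k = sum_{k>=1} k 7^k x^(k-1) = sum_{j>=0} (j+1) 7^(j+1) x^j.
Equivalently, d/dx [1/(1 - 7x)] = 7/(1 - 7x)^2.
For j = 21: 22 * 7^22 = 22 * 3909821048582988049 = 86016063068825737078.

86016063068825737078


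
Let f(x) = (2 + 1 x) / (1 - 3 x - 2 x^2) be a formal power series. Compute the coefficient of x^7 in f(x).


Write f(x) = sum_{k>=0} a_k x^k. Multiplying both sides by 1 - 3 x - 2 x^2 gives
(1 - 3 x - 2 x^2) sum_{k>=0} a_k x^k = 2 + 1 x.
Matching coefficients:
 x^0: a_0 = 2
 x^1: a_1 - 3 a_0 = 1  =>  a_1 = 3*2 + 1 = 7
 x^k (k >= 2): a_k = 3 a_{k-1} + 2 a_{k-2}.
Iterating: a_2 = 25, a_3 = 89, a_4 = 317, a_5 = 1129, a_6 = 4021, a_7 = 14321.
So the coefficient of x^7 is 14321.

14321


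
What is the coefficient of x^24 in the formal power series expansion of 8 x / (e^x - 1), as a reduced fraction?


The exponential generating function for Bernoulli numbers is
x / (e^x - 1) = sum_{k>=0} B_k x^k / k!.
So the coefficient of x^24 in 8 x / (e^x - 1) is 8 B_24 / 24!.
Computing: B_24 = -236364091/2730, 24! = 620448401733239439360000, giving
8 * -236364091/2730 / 620448401733239439360000 = -236364091/211728017091467958681600000.

-236364091/211728017091467958681600000


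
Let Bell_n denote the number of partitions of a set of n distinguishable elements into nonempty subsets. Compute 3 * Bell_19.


Bell_19 can be computed from the Bell triangle or from Dobinski's identity Bell_n = (1/e) * sum_{k>=0} k^n / k!.
Computing Bell_19 = 5832742205057.
Then 3 * 5832742205057 = 17498226615171.

17498226615171


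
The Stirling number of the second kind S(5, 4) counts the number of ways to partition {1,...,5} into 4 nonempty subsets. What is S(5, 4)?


Using the explicit formula S(n,k) = (1/k!) sum_{j=0}^{k} (-1)^(k-j) C(k,j) j^n:
S(5, 4) = 10
Equivalently, S(n,k) is n! times the coefficient of x^n in the EGF (e^x - 1)^k / k!.

10


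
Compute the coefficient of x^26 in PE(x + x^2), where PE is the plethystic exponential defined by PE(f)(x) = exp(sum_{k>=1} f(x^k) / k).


With f(x) = x + x^2, the exponent is sum_{k>=1} (x^k + x^(2k)) / k = -ln(1 - x) - ln(1 - x^2). Exponentiating:
PE(x + x^2) = 1 / ((1 - x)(1 - x^2)).
This is the generating function for partitions of n into parts of size 1 or 2. The number of 2's can be any j in 0..13, and the rest are 1's, so
[x^26] = floor(26/2) + 1 = 14.

14


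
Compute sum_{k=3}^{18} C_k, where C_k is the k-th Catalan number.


C_3 through C_18: 5, 14, 42, 132, 429, 1430, 4862, 16796, 58786, 208012, 742900, 2674440, 9694845, 35357670, 129644790, 477638700
Sum = 5 + 14 + 42 + 132 + 429 + 1430 + 4862 + 16796 + 58786 + 208012 + 742900 + 2674440 + 9694845 + 35357670 + 129644790 + 477638700
= 656043853

656043853


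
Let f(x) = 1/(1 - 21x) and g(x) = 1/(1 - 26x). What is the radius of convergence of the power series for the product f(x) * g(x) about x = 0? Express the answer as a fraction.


The radius of 1/(1 - 21x) is 1/21 (nearest singularity at x = 1/21), and the radius of 1/(1 - 26x) is 1/26.
The product f(x)*g(x) = 1/((1 - 21x)(1 - 26x)) has singularities at both 1/21 and 1/26, so its radius of convergence is the distance to the nearest one:
min(1/21, 1/26) = 1/26.

1/26


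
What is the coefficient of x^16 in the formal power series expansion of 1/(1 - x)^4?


The negative binomial / multiset identity is
1/(1 - x)^r = sum_{k>=0} C(k + r - 1, r - 1) x^k.
Here r = 4 and k = 16, so the coefficient is
C(16 + 3, 3) = C(19, 3)
= 969

969


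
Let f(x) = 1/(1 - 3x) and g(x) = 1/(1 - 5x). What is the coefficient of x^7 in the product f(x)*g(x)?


The coefficient of x^n in f*g is the Cauchy product: sum_{k=0}^{n} a^k * b^(n-k).
With a=3, b=5, n=7:
sum_{k=0}^{7} 3^k * 5^(7-k)
= 192032

192032


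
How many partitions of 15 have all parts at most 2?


Using the generating function (1-x)^(-1)(1-x^2)^(-1),
the coefficient of x^15 counts these restricted partitions.
Result = 8

8


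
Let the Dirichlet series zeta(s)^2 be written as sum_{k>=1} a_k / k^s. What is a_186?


The Dirichlet convolution of the constant function 1 with itself gives (1 * 1)(k) = sum_{d | k} 1 = d(k), the number of positive divisors of k.
Since zeta(s) = sum_{k>=1} 1/k^s, we have zeta(s)^2 = sum_{k>=1} d(k)/k^s, so a_k = d(k).
For k = 186: the divisors are 1, 2, 3, 6, 31, 62, 93, 186.
Count = 8.

8


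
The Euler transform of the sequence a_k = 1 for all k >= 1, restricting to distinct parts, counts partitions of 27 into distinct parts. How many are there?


Partitions of 27 into distinct parts can be computed via generating function.
Product (1+x)(1+x^2)(1+x^3)...
The coefficient of x^27 = 192

192


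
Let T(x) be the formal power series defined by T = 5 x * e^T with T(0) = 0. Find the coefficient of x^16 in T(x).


Apply the Lagrange inversion formula: if T = 5 x * phi(T) with phi(t) = e^t, then
[x^n] T = 5^n * (1/n) [t^(n-1)] phi(t)^n = 5^n * (1/n) [t^(n-1)] e^(n t) = 5^n * (1/n) * n^(n-1) / (n-1)! = 5^n * n^(n-1) / n!.
When c = 1 this is the Cayley count of rooted labeled trees on n vertices, divided by n!.
For n = 16: 5^16 * 16^15 / 16! = 152587890625 * 1152921504606846976/20922789888000 = 42949672960000000000000/5108103.

42949672960000000000000/5108103


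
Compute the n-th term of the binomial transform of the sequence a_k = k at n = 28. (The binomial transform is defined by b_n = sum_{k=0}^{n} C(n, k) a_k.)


With a_k = k, b_n = sum_{k=0}^{n} C(n, k) k. Using k * C(n, k) = n * C(n-1, k-1) gives b_n = n * sum_{k>=1} C(n-1, k-1) = n * 2^(n-1).
For n = 28: 28 * 2^27 = 28 * 134217728 = 3758096384.

3758096384


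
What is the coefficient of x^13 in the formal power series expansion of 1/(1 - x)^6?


The expansion 1/(1 - x)^r = sum_{k>=0} C(k + r - 1, r - 1) x^k follows from the multiset / negative-binomial theorem (or from repeated differentiation of the geometric series).
For r = 6 and k = 13:
C(18, 5) = 6402373705728000 / (120 * 6227020800) = 8568.

8568


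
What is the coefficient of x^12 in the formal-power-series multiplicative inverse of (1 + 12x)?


The inverse is 1/(1 + 12x). Apply the geometric identity 1/(1 - y) = sum_{k>=0} y^k with y = -12x:
1/(1 + 12x) = sum_{k>=0} (-12)^k x^k.
So the coefficient of x^12 is (-12)^12 = 8916100448256.

8916100448256


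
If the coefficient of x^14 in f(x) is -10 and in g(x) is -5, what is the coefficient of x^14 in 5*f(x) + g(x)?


Scalar multiplication scales coefficients: 5 * -10 = -50.
Then add the g coefficient: -50 + -5
= -55

-55


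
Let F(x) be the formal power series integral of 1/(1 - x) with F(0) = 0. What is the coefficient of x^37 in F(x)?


1/(1 - x) = sum_{k>=0} x^k. Integrating termwise and using F(0) = 0 gives
F(x) = sum_{k>=0} x^(k+1) / (k+1) = sum_{m>=1} x^m / m = -ln(1 - x).
So the coefficient of x^37 is 1/37 = 1/37.

1/37


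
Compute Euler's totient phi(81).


phi(n) counts integers in [1, n] coprime to n. Using the multiplicative formula phi(n) = n * prod_{p | n} (1 - 1/p):
81 = 3^4, so
phi(81) = 81 * (1 - 1/3) = 54.

54


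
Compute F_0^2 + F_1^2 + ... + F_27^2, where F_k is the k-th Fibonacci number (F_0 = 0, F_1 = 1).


There is a standard identity sum_{k=0}^{N} F_k^2 = F_N * F_{N+1} (proved inductively from the telescoping relation F_k^2 = F_k F_{k+1} - F_{k-1} F_k). Then
sum_{k=0}^{27} F_k^2 = F_27 F_28 - F_0 F_0.
Computing: F_27 = 196418, F_28 = 317811.
Sum = 196418 * 317811 = 62423800998.

62423800998


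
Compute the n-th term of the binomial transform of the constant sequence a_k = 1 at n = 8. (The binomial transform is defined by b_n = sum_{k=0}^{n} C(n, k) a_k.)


With a_k = 1 for all k, b_n = sum_{k=0}^{n} C(n, k) = 2^n by the binomial theorem.
For n = 8: 2^8 = 256.

256


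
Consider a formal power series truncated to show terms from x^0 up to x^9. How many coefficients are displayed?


From x^0 to x^9 inclusive, the count is 9 - 0 + 1 = 10.

10


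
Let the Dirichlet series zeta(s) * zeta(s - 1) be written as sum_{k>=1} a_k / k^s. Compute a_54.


Convolution gives a_k = sum_{d | k} d * 1 = sum_{d | k} d = sigma(k), the sum of positive divisors of k.
For k = 54, the divisors are 1, 2, 3, 6, 9, 18, 27, 54, so
sigma(54) = 1 + 2 + 3 + 6 + 9 + 18 + 27 + 54 = 120.

120


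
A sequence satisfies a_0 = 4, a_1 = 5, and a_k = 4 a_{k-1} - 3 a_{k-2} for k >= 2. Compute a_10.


The characteristic equation is t^2 - 4 t + 3 = 0, with roots r_1 = 3 and r_2 = 1 (so c_1 = r_1 + r_2, c_2 = -r_1 r_2 as required).
One can use the closed form a_n = A r_1^n + B r_2^n, but direct iteration is more reliable:
a_0 = 4, a_1 = 5, a_2 = 8, a_3 = 17, a_4 = 44, a_5 = 125, a_6 = 368, a_7 = 1097, a_8 = 3284, a_9 = 9845, a_10 = 29528.
So a_10 = 29528.

29528


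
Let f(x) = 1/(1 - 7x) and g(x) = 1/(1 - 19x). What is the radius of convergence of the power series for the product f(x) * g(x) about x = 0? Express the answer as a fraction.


The radius of 1/(1 - 7x) is 1/7 (nearest singularity at x = 1/7), and the radius of 1/(1 - 19x) is 1/19.
The product f(x)*g(x) = 1/((1 - 7x)(1 - 19x)) has singularities at both 1/7 and 1/19, so its radius of convergence is the distance to the nearest one:
min(1/7, 1/19) = 1/19.

1/19


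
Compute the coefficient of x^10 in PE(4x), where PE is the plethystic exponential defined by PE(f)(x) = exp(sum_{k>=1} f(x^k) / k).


With f(x) = 4x, the exponent is sum_{k>=1} 4 x^k / k = 4 * (-ln(1 - x)). Exponentiating:
PE(4x) = exp(-4 ln(1 - x)) = 1/(1 - x)^4.
By the negative binomial expansion, [x^n] 1/(1 - x)^4 = C(n + 3, 3).
For n = 10: C(13, 3) = 286.

286


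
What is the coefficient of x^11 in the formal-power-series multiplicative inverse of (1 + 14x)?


The inverse is 1/(1 + 14x). Apply the geometric identity 1/(1 - y) = sum_{k>=0} y^k with y = -14x:
1/(1 + 14x) = sum_{k>=0} (-14)^k x^k.
So the coefficient of x^11 is (-14)^11 = -4049565169664.

-4049565169664


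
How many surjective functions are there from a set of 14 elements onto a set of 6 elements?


By inclusion-exclusion on which target elements are missed, the number of surjections from an n-set onto a k-set is
surj(n, k) = sum_{j=0}^{k} (-1)^j C(k, j) (k - j)^n.
Equivalently surj(n, k) = k! * S(n, k), where S(n, k) is the Stirling number of the second kind.
For n = 14, k = 6:
S(14, 6) = 63436373, so
surj = 6! * 63436373 = 720 * 63436373 = 45674188560.

45674188560


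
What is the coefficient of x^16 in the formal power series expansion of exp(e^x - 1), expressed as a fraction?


exp(e^x - 1) is the exponential generating function for the Bell numbers Bell_k: exp(e^x - 1) = sum_{k>=0} Bell_k x^k / k!.
So the coefficient of x^16 in exp(e^x - 1) is Bell_16 / 16!.
Computing: Bell_16 = 10480142147 and 16! = 20922789888000, giving
10480142147/20922789888000 = 10480142147/20922789888000.

10480142147/20922789888000


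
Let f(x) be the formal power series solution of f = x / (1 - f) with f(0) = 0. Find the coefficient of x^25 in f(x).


Apply Lagrange inversion: f = x * phi(f) with phi(t) = 1/(1 - t), so
[x^n] f = (1/n) [t^(n-1)] phi(t)^n = (1/n) [t^(n-1)] (1 - t)^(-n) = (1/n) C(2n - 2, n - 1) = C_{n-1}.
For n = 25: C_24 = C(48, 24) / 25 = 32247603683100/25 = 1289904147324 = 1289904147324.

1289904147324


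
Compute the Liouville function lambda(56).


The Liouville function is lambda(k) = (-1)^Omega(k), where Omega(k) counts the prime factors of k with multiplicity.
Factoring: 56 = 2 * 2 * 2 * 7, so Omega(56) = 4.
lambda(56) = (-1)^4 = 1.

1


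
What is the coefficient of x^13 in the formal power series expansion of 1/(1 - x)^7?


The expansion 1/(1 - x)^r = sum_{k>=0} C(k + r - 1, r - 1) x^k follows from the multiset / negative-binomial theorem (or from repeated differentiation of the geometric series).
For r = 7 and k = 13:
C(19, 6) = 121645100408832000 / (720 * 6227020800) = 27132.

27132


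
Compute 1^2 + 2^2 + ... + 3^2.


This power sum has a closed form given by Faulhaber's formula
sum_{k=1}^{m} k^p = (1 / (p + 1)) * sum_{j=0}^{p} C(p + 1, j) B_j m^(p + 1 - j),
but for small m direct computation is fastest:
1 + 4 + 9 = 14.

14


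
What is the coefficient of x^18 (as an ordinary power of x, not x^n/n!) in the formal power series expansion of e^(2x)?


The exponential series is e^y = sum_{k>=0} y^k / k!. Substituting y = 2x gives
e^(2x) = sum_{k>=0} 2^k x^k / k!.
So the coefficient of x^n is a^n/n! with a = 2, n = 18:
2^18 / 18! = 262144/6402373705728000 = 4/97692469875

4/97692469875


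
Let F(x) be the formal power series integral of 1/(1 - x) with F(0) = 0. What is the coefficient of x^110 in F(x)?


1/(1 - x) = sum_{k>=0} x^k. Integrating termwise and using F(0) = 0 gives
F(x) = sum_{k>=0} x^(k+1) / (k+1) = sum_{m>=1} x^m / m = -ln(1 - x).
So the coefficient of x^110 is 1/110 = 1/110.

1/110


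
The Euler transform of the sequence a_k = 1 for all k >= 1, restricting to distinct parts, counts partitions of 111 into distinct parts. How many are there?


Partitions of 111 into distinct parts can be computed via generating function.
Product (1+x)(1+x^2)(1+x^3)...
The coefficient of x^111 = 1087744

1087744


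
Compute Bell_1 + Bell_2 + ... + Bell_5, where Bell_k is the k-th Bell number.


Recall Bell_k counts set partitions of a k-set (with Bell_0 = 1 by convention).
Bell_1 through Bell_5: 1, 2, 5, 15, 52
Sum = 1 + 2 + 5 + 15 + 52 = 75.

75


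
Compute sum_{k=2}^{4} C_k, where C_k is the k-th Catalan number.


C_2 through C_4: 2, 5, 14
Sum = 2 + 5 + 14
= 21

21


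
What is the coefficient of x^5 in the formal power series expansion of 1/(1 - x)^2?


The negative binomial / multiset identity is
1/(1 - x)^r = sum_{k>=0} C(k + r - 1, r - 1) x^k.
Here r = 2 and k = 5, so the coefficient is
C(5 + 1, 1) = C(6, 1)
= 6

6


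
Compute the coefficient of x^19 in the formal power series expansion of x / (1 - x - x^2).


Let f(x) = sum_{k>=0} a_k x^k. Multiplying f(x) * (1 - x - x^2) = x and matching coefficients gives a_0 = 0, a_1 = 1, and a_k = a_{k-1} + a_{k-2} for k >= 2. These are the Fibonacci numbers F_k.
Iterating from F_0 = 0, F_1 = 1:
F_0=0, F_1=1, F_2=1, F_3=2, F_4=3, F_5=5, F_6=8, F_7=13, F_8=21, F_9=34, ...
F_19 = 4181.

4181


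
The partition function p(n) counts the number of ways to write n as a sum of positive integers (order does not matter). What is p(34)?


Using the generating function prod_{k>=1} 1/(1-x^k), we compute p(34).
By dynamic programming over parts 1 through 34:
p(34) = 12310

12310


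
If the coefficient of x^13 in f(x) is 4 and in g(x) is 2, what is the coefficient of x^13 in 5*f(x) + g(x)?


Scalar multiplication scales coefficients: 5 * 4 = 20.
Then add the g coefficient: 20 + 2
= 22

22


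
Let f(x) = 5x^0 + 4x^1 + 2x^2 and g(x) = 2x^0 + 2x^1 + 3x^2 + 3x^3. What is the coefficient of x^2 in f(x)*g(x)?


Cauchy product at x^2:
5*3 + 4*2 + 2*2
= 27

27


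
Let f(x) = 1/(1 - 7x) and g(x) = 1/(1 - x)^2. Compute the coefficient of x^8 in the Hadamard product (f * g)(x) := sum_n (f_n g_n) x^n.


f has coefficients f_k = 7^k. For g = 1/(1 - x)^2 the coefficient is g_k = C(k + 1, 1) = k + 1. The Hadamard coefficient is (f * g)_k = 7^k * (k + 1).
For k = 8: 7^8 * 9 = 5764801 * 9 = 51883209.

51883209


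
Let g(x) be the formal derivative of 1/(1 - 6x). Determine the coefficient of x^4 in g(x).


Differentiate termwise: d/dx sum_{k>=0} 6^k x^k = sum_{k>=1} k 6^k x^(k-1) = sum_{j>=0} (j+1) 6^(j+1) x^j.
Equivalently, d/dx [1/(1 - 6x)] = 6/(1 - 6x)^2.
For j = 4: 5 * 6^5 = 5 * 7776 = 38880.

38880


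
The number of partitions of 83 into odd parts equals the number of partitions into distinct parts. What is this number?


Computing partitions of 83 into odd parts (1, 3, 5, ...):
Using the generating function prod_{k>=0} 1/(1-x^(2k+1)),
the count is 101698

101698


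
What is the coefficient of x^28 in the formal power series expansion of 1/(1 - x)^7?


The negative binomial / multiset identity is
1/(1 - x)^r = sum_{k>=0} C(k + r - 1, r - 1) x^k.
Here r = 7 and k = 28, so the coefficient is
C(28 + 6, 6) = C(34, 6)
= 1344904

1344904


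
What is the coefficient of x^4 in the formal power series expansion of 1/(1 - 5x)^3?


The general identity 1/(1 - c x)^r = sum_{k>=0} c^k C(k + r - 1, r - 1) x^k follows by substituting y = c x into 1/(1 - y)^r = sum_{k>=0} C(k + r - 1, r - 1) y^k.
For c = 5, r = 3, k = 4:
5^4 * C(6, 2) = 625 * 15 = 9375.

9375


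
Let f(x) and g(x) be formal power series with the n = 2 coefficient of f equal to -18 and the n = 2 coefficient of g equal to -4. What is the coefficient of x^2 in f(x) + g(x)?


Addition of formal power series is termwise.
The coefficient of x^2 in f + g = -18 + -4
= -22

-22


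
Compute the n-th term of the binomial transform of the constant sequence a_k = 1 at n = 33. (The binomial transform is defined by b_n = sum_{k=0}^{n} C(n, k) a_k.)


With a_k = 1 for all k, b_n = sum_{k=0}^{n} C(n, k) = 2^n by the binomial theorem.
For n = 33: 2^33 = 8589934592.

8589934592


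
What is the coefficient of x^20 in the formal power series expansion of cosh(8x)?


The Maclaurin series is cosh(t) = sum_{m>=0} t^(2m) / (2m)!, so substituting t = 8x, only even powers of x are nonzero, with coefficient of x^(2m) equal to 8^(2m) / (2m)!.
For x^20 the coefficient is 8^20/20! = 1152921504606846976/2432902008176640000 = 4398046511104/9280784638125.

4398046511104/9280784638125


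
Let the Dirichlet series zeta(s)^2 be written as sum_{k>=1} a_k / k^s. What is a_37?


The Dirichlet convolution of the constant function 1 with itself gives (1 * 1)(k) = sum_{d | k} 1 = d(k), the number of positive divisors of k.
Since zeta(s) = sum_{k>=1} 1/k^s, we have zeta(s)^2 = sum_{k>=1} d(k)/k^s, so a_k = d(k).
For k = 37: the divisors are 1, 37.
Count = 2.

2


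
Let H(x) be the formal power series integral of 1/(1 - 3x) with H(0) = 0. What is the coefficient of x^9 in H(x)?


1/(1 - 3x) = sum_{k>=0} 3^k x^k. Integrating termwise with H(0) = 0:
H(x) = sum_{k>=0} 3^k x^(k+1) / (k+1) = sum_{m>=1} 3^(m-1) x^m / m.
For m = 9: 3^8/9 = 6561/9 = 729.

729


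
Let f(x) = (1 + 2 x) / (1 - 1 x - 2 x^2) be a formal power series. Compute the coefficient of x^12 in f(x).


Write f(x) = sum_{k>=0} a_k x^k. Multiplying both sides by 1 - 1 x - 2 x^2 gives
(1 - 1 x - 2 x^2) sum_{k>=0} a_k x^k = 1 + 2 x.
Matching coefficients:
 x^0: a_0 = 1
 x^1: a_1 - 1 a_0 = 2  =>  a_1 = 1*1 + 2 = 3
 x^k (k >= 2): a_k = 1 a_{k-1} + 2 a_{k-2}.
Iterating: a_2 = 5, a_3 = 11, a_4 = 21, a_5 = 43, a_6 = 85, a_7 = 171, a_8 = 341, a_9 = 683, a_10 = 1365, a_11 = 2731, a_12 = 5461.
So the coefficient of x^12 is 5461.

5461


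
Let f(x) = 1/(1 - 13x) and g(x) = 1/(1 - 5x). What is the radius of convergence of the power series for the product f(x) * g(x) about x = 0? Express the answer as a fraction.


The radius of 1/(1 - 13x) is 1/13 (nearest singularity at x = 1/13), and the radius of 1/(1 - 5x) is 1/5.
The product f(x)*g(x) = 1/((1 - 13x)(1 - 5x)) has singularities at both 1/13 and 1/5, so its radius of convergence is the distance to the nearest one:
min(1/13, 1/5) = 1/13.

1/13


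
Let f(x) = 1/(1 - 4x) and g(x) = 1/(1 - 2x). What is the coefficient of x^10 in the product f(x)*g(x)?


The coefficient of x^n in f*g is the Cauchy product: sum_{k=0}^{n} a^k * b^(n-k).
With a=4, b=2, n=10:
sum_{k=0}^{10} 4^k * 2^(10-k)
= 2096128

2096128


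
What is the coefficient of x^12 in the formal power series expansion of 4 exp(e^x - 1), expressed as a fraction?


exp(e^x - 1) is the exponential generating function for the Bell numbers Bell_k: exp(e^x - 1) = sum_{k>=0} Bell_k x^k / k!.
So the coefficient of x^12 in 4 exp(e^x - 1) is 4 Bell_12 / 12!.
Computing: Bell_12 = 4213597 and 12! = 479001600, giving
4 * 4213597/479001600 = 4213597/119750400.

4213597/119750400


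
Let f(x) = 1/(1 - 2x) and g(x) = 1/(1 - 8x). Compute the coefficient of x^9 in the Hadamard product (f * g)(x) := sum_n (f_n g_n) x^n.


f has coefficients f_k = 2^k and g has coefficients g_k = 8^k, so the Hadamard product has coefficient (f*g)_k = 2^k * 8^k = 16^k.
For k = 9: 16^9 = 68719476736.

68719476736


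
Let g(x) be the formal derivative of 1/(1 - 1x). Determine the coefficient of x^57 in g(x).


Differentiate termwise: d/dx sum_{k>=0} 1^k x^k = sum_{k>=1} k 1^k x^(k-1) = sum_{j>=0} (j+1) 1^(j+1) x^j.
Equivalently, d/dx [1/(1 - 1x)] = 1/(1 - 1x)^2.
For j = 57: 58 * 1^58 = 58 * 1 = 58.

58


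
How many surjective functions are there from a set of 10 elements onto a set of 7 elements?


By inclusion-exclusion on which target elements are missed, the number of surjections from an n-set onto a k-set is
surj(n, k) = sum_{j=0}^{k} (-1)^j C(k, j) (k - j)^n.
Equivalently surj(n, k) = k! * S(n, k), where S(n, k) is the Stirling number of the second kind.
For n = 10, k = 7:
S(10, 7) = 5880, so
surj = 7! * 5880 = 5040 * 5880 = 29635200.

29635200


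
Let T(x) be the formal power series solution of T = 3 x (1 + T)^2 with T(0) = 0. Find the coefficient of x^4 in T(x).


Apply the Lagrange inversion formula: if T = 3 x * phi(T) with phi(t) = (1 + t)^2, then [x^n] T = 3^n * (1/n) [t^(n-1)] phi(t)^n = 3^n * (1/n) [t^(n-1)] (1 + t)^(2n) = 3^n * (1/n) C(2n, n-1).
Using the identity C(2n, n-1) = C(2n, n) * n / (n+1), the unscaled factor equals C(2n, n) / (n+1) = C_n, the n-th Catalan number.
For n = 4: C_4 = C(8, 4) / 5 = 70/5 = 14.
With the 3^4 = 81 factor, the coefficient is 81 * 14 = 1134.

1134


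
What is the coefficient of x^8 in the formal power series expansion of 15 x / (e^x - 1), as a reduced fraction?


The exponential generating function for Bernoulli numbers is
x / (e^x - 1) = sum_{k>=0} B_k x^k / k!.
So the coefficient of x^8 in 15 x / (e^x - 1) is 15 B_8 / 8!.
Computing: B_8 = -1/30, 8! = 40320, giving
15 * -1/30 / 40320 = -1/80640.

-1/80640


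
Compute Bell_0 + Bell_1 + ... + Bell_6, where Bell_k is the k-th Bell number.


Recall Bell_k counts set partitions of a k-set (with Bell_0 = 1 by convention).
Bell_0 through Bell_6: 1, 1, 2, 5, 15, 52, 203
Sum = 1 + 1 + 2 + 5 + 15 + 52 + 203 = 279.

279


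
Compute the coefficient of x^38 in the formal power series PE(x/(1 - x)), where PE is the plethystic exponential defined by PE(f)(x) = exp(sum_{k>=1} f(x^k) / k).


For f(x) = x/(1 - x) we have
sum_{k>=1} f(x^k) / k = sum_{k>=1} (1/k) * x^k / (1 - x^k) = sum_{k, m >= 1} x^(k m) / k,
which after exponentiating simplifies to
PE(x/(1 - x)) = prod_{k>=1} 1 / (1 - x^k).
This is the generating function for the partition function p(n), so the coefficient of x^38 is p(38).
Computing p(38) by dynamic programming over parts 1, 2, ..., 38: p(38) = 26015.

26015


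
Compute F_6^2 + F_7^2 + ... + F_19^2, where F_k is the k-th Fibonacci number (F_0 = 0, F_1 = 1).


There is a standard identity sum_{k=0}^{N} F_k^2 = F_N * F_{N+1} (proved inductively from the telescoping relation F_k^2 = F_k F_{k+1} - F_{k-1} F_k). Then
sum_{k=6}^{19} F_k^2 = F_19 F_20 - F_5 F_6.
Computing: F_19 = 4181, F_20 = 6765, F_5 = 5, F_6 = 8.
Sum = 4181 * 6765 - 5 * 8 = 28284425.

28284425


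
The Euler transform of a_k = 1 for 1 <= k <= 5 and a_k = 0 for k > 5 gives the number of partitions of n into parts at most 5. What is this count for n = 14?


Partitions of 14 into parts at most 5:
Using generating function (1-x)^(-1)(1-x^2)^(-1)...(1-x^5)^(-1),
the coefficient of x^14 = 70

70


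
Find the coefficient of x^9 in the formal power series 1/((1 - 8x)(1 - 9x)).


By partial fractions or Cauchy convolution:
The coefficient equals sum_{k=0}^{9} 8^k * 9^(9-k).
= 2413042577

2413042577


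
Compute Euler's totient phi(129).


phi(n) counts integers in [1, n] coprime to n. Using the multiplicative formula phi(n) = n * prod_{p | n} (1 - 1/p):
129 = 3 * 43, so
phi(129) = 129 * (1 - 1/3) * (1 - 1/43) = 84.

84


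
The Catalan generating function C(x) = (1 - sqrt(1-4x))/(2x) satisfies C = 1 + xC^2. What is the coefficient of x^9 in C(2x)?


Substituting x -> 2x scales the n-th coefficient by 2^n, so [x^9] C(2x) = 2^9 * C_9.
C_9 = C(2*9, 9)/(10) = 48620/10 = 4862.
So 2^9 * 4862 = 512 * 4862 = 2489344.

2489344


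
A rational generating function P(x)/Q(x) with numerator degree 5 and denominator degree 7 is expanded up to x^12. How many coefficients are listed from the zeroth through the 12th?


Expanding up to x^12 gives the coefficients for x^0, x^1, ..., x^12.
That is 12 + 1 = 13 coefficients in total.

13


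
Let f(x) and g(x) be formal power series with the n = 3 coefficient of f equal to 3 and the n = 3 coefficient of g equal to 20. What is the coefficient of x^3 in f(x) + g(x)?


Addition of formal power series is termwise.
The coefficient of x^3 in f + g = 3 + 20
= 23

23


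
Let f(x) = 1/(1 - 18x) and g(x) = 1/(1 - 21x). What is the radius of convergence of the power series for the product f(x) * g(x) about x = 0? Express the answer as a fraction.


The radius of 1/(1 - 18x) is 1/18 (nearest singularity at x = 1/18), and the radius of 1/(1 - 21x) is 1/21.
The product f(x)*g(x) = 1/((1 - 18x)(1 - 21x)) has singularities at both 1/18 and 1/21, so its radius of convergence is the distance to the nearest one:
min(1/18, 1/21) = 1/21.

1/21


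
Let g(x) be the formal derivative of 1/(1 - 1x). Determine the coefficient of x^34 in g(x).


Differentiate termwise: d/dx sum_{k>=0} 1^k x^k = sum_{k>=1} k 1^k x^(k-1) = sum_{j>=0} (j+1) 1^(j+1) x^j.
Equivalently, d/dx [1/(1 - 1x)] = 1/(1 - 1x)^2.
For j = 34: 35 * 1^35 = 35 * 1 = 35.

35


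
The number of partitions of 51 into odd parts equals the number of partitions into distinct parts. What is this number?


Computing partitions of 51 into odd parts (1, 3, 5, ...):
Using the generating function prod_{k>=0} 1/(1-x^(2k+1)),
the count is 4097

4097


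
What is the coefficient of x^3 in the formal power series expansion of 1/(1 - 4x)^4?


The general identity 1/(1 - c x)^r = sum_{k>=0} c^k C(k + r - 1, r - 1) x^k follows by substituting y = c x into 1/(1 - y)^r = sum_{k>=0} C(k + r - 1, r - 1) y^k.
For c = 4, r = 4, k = 3:
4^3 * C(6, 3) = 64 * 20 = 1280.

1280


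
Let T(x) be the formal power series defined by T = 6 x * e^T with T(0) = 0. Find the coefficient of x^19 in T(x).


Apply the Lagrange inversion formula: if T = 6 x * phi(T) with phi(t) = e^t, then
[x^n] T = 6^n * (1/n) [t^(n-1)] phi(t)^n = 6^n * (1/n) [t^(n-1)] e^(n t) = 6^n * (1/n) * n^(n-1) / (n-1)! = 6^n * n^(n-1) / n!.
When c = 1 this is the Cayley count of rooted labeled trees on n vertices, divided by n!.
For n = 19: 6^19 * 19^18 / 19! = 609359740010496 * 104127350297911241532841/121645100408832000 = 7766672725568034822660288264/14889875.

7766672725568034822660288264/14889875


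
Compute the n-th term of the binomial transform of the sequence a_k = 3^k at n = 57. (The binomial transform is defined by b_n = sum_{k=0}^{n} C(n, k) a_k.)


With a_k = 3^k, b_n = sum_{k=0}^{n} C(n, k) 3^k = (1 + 3)^n by the binomial theorem.
For n = 57: (1 + 3)^57 = 4^57 = 20769187434139310514121985316880384.

20769187434139310514121985316880384


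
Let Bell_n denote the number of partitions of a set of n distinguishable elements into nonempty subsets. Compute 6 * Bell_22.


Bell_22 can be computed from the Bell triangle or from Dobinski's identity Bell_n = (1/e) * sum_{k>=0} k^n / k!.
Computing Bell_22 = 4506715738447323.
Then 6 * 4506715738447323 = 27040294430683938.

27040294430683938


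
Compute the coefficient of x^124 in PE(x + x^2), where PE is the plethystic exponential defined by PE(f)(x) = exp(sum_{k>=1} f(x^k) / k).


With f(x) = x + x^2, the exponent is sum_{k>=1} (x^k + x^(2k)) / k = -ln(1 - x) - ln(1 - x^2). Exponentiating:
PE(x + x^2) = 1 / ((1 - x)(1 - x^2)).
This is the generating function for partitions of n into parts of size 1 or 2. The number of 2's can be any j in 0..62, and the rest are 1's, so
[x^124] = floor(124/2) + 1 = 63.

63


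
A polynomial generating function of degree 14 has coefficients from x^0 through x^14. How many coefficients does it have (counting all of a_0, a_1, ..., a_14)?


A polynomial of degree 14 takes the form a_0 + a_1 x + ... + a_14 x^14.
The number of coefficients is 14 + 1 = 15.

15


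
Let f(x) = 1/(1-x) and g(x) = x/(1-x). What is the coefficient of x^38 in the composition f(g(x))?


First simplify the composition: f(g(x)) = 1/(1 - x/(1-x)) = (1-x)/((1-x) - x) = (1-x)/(1-2x).
Now extract the coefficient. Write (1-x)/(1-2x) = 1/(1-2x) - x/(1-2x).
The coefficient of x^n in 1/(1-2x) is 2^n, and in x/(1-2x) is 2^(n-1) (for n >= 1).
So the coefficient of x^38 is 2^38 - 2^37 = 274877906944 - 137438953472 = 137438953472.

137438953472


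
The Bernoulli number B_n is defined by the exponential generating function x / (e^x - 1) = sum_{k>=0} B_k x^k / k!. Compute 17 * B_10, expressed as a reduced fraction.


Bernoulli numbers can also be computed recursively via B_0 = 1 and sum_{j=0}^{m} C(m+1, j) B_j = 0 for m >= 1. Odd-index Bernoulli numbers vanish for k >= 3.
Computing B_10 = 5/66, so 17 * B_10 = 17 * 5/66 = 85/66.

85/66


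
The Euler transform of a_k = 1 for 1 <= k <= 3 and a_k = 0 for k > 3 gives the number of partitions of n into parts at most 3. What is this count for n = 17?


Partitions of 17 into parts at most 3:
Using generating function (1-x)^(-1)(1-x^2)^(-1)(1-x^3)^(-1),
the coefficient of x^17 = 33

33


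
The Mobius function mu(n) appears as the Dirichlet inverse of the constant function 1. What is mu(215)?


215 = 5 * 43 (all distinct primes).
mu(215) = (-1)^2 = 1

1


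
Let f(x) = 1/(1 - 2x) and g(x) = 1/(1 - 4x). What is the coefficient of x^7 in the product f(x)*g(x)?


The coefficient of x^n in f*g is the Cauchy product: sum_{k=0}^{n} a^k * b^(n-k).
With a=2, b=4, n=7:
sum_{k=0}^{7} 2^k * 4^(7-k)
= 32640

32640


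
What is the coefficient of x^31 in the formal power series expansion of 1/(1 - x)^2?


The negative binomial / multiset identity is
1/(1 - x)^r = sum_{k>=0} C(k + r - 1, r - 1) x^k.
Here r = 2 and k = 31, so the coefficient is
C(31 + 1, 1) = C(32, 1)
= 32

32


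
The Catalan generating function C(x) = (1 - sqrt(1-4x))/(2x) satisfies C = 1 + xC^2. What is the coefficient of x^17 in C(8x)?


Substituting x -> 8x scales the n-th coefficient by 8^n, so [x^17] C(8x) = 8^17 * C_17.
C_17 = C(2*17, 17)/(18) = 2333606220/18 = 129644790.
So 8^17 * 129644790 = 2251799813685248 * 129644790 = 291934113967263103057920.

291934113967263103057920


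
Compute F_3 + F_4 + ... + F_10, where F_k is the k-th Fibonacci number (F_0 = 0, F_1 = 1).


Use the identity sum_{k=0}^{N} F_k = F_{N+2} - 1 (which follows from F_{k+2} - F_{k+1} = F_k). Then
sum_{k=3}^{10} F_k = (F_{12} - 1) - (F_{4} - 1) = F_{12} - F_{4}.
Computing: F_{12} = 144, F_{4} = 3, so
Sum = 144 - 3 = 141.

141


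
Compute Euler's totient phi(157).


phi(n) counts integers in [1, n] coprime to n. Using the multiplicative formula phi(n) = n * prod_{p | n} (1 - 1/p):
157 = 157, so
phi(157) = 157 * (1 - 1/157) = 156.

156


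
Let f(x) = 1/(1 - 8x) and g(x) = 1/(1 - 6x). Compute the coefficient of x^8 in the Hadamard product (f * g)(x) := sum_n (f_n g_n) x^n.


f has coefficients f_k = 8^k and g has coefficients g_k = 6^k, so the Hadamard product has coefficient (f*g)_k = 8^k * 6^k = 48^k.
For k = 8: 48^8 = 28179280429056.

28179280429056


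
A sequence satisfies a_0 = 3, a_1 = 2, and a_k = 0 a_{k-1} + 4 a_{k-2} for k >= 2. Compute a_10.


The characteristic equation is t^2 - 0 t - 4 = 0, with roots r_1 = 2 and r_2 = -2 (so c_1 = r_1 + r_2, c_2 = -r_1 r_2 as required).
One can use the closed form a_n = A r_1^n + B r_2^n, but direct iteration is more reliable:
a_0 = 3, a_1 = 2, a_2 = 12, a_3 = 8, a_4 = 48, a_5 = 32, a_6 = 192, a_7 = 128, a_8 = 768, a_9 = 512, a_10 = 3072.
So a_10 = 3072.

3072


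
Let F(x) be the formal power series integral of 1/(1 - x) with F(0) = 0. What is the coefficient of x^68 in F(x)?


1/(1 - x) = sum_{k>=0} x^k. Integrating termwise and using F(0) = 0 gives
F(x) = sum_{k>=0} x^(k+1) / (k+1) = sum_{m>=1} x^m / m = -ln(1 - x).
So the coefficient of x^68 is 1/68 = 1/68.

1/68


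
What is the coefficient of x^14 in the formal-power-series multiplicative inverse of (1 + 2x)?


The inverse is 1/(1 + 2x). Apply the geometric identity 1/(1 - y) = sum_{k>=0} y^k with y = -2x:
1/(1 + 2x) = sum_{k>=0} (-2)^k x^k.
So the coefficient of x^14 is (-2)^14 = 16384.

16384


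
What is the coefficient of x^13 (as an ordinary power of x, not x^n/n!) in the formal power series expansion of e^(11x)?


The exponential series is e^y = sum_{k>=0} y^k / k!. Substituting y = 11x gives
e^(11x) = sum_{k>=0} 11^k x^k / k!.
So the coefficient of x^n is a^n/n! with a = 11, n = 13:
11^13 / 13! = 34522712143931/6227020800 = 3138428376721/566092800

3138428376721/566092800


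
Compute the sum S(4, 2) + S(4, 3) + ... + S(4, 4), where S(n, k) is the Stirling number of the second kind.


By definition, S(n, k) counts partitions of an n-set into exactly k nonempty blocks.
Computing row n = 4 for k = 2..4:
S(4, k): 7, 6, 1
Sum = 14.

14


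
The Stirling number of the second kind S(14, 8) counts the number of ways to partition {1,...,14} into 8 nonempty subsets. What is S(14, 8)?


Using the explicit formula S(n,k) = (1/k!) sum_{j=0}^{k} (-1)^(k-j) C(k,j) j^n:
S(14, 8) = 20912320
Equivalently, S(n,k) is n! times the coefficient of x^n in the EGF (e^x - 1)^k / k!.

20912320


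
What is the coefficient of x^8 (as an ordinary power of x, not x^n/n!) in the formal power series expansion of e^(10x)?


The exponential series is e^y = sum_{k>=0} y^k / k!. Substituting y = 10x gives
e^(10x) = sum_{k>=0} 10^k x^k / k!.
So the coefficient of x^n is a^n/n! with a = 10, n = 8:
10^8 / 8! = 100000000/40320 = 156250/63

156250/63


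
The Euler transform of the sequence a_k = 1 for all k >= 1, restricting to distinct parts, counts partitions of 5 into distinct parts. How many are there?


Partitions of 5 into distinct parts can be computed via generating function.
Product (1+x)(1+x^2)(1+x^3)...
The coefficient of x^5 = 3

3


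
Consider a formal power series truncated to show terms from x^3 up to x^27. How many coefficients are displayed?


From x^3 to x^27 inclusive, the count is 27 - 3 + 1 = 25.

25


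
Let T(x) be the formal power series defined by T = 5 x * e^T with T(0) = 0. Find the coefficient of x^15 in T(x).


Apply the Lagrange inversion formula: if T = 5 x * phi(T) with phi(t) = e^t, then
[x^n] T = 5^n * (1/n) [t^(n-1)] phi(t)^n = 5^n * (1/n) [t^(n-1)] e^(n t) = 5^n * (1/n) * n^(n-1) / (n-1)! = 5^n * n^(n-1) / n!.
When c = 1 this is the Cayley count of rooted labeled trees on n vertices, divided by n!.
For n = 15: 5^15 * 15^14 / 15! = 30517578125 * 29192926025390625/1307674368000 = 9776651859283447265625/14350336.

9776651859283447265625/14350336
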